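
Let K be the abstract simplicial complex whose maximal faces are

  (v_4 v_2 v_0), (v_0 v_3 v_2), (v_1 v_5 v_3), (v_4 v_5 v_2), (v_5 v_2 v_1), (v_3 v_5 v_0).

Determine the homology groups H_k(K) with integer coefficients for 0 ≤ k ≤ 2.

H_0 = Z,  H_1 = Z,  H_2 = 0.

Take the total order v_0 < v_1 < v_2 < v_3 < v_4 < v_5 on the vertex set. Then K (dimension 2) consists of the simplices:

  0-simplices (6): [v_0], [v_1], [v_2], [v_3], [v_4], [v_5]
  1-simplices (12): [v_0,v_2], [v_0,v_3], [v_0,v_4], [v_0,v_5], [v_1,v_2], [v_1,v_3], [v_1,v_5], [v_2,v_3], [v_2,v_4], [v_2,v_5], [v_3,v_5], [v_4,v_5]
  2-simplices (6): [v_0,v_2,v_3], [v_0,v_2,v_4], [v_0,v_3,v_5], [v_1,v_2,v_5], [v_1,v_3,v_5], [v_2,v_4,v_5]

Hence C_0 ≅ Z^6, C_1 ≅ Z^12, C_2 ≅ Z^6.

Boundary ∂_1: C_1 → C_0 sends each edge [p,q] (with p < q) to q − p.
As a 6×12 matrix over Z this has rank 5, with invariant factors (1,1,1,1,1).

∂_2: C_2 → C_1 maps a triangle to the signed sum of its edges. For instance
  ∂[v_0,v_3,v_5] = [v_3,v_5] − [v_0,v_5] + [v_0,v_3],
  ∂[v_1,v_2,v_5] = [v_2,v_5] − [v_1,v_5] + [v_1,v_2].
This gives a 12×6 integer matrix of rank 6; reducing to Smith normal form yields diagonal entries (1,1,1,1,1,1).

Computing H_k = (kernel of ∂_k) / (image of ∂_{k+1}):

  H_0: rank C_0 − rank ∂_1 = 6 − 5 = 1, and the invariant factors of ∂_1 are all 1, so H_0 = Z.
  H_1: rank ker ∂_1 − rank ∂_2 = (12 − 5) − 6 = 1, and the invariant factors of ∂_2 are all 1, so H_1 = Z.
  H_2: rank ker ∂_2 − rank ∂_3 = (6 − 6) − 0 = 0, and there is no ∂_3, so H_2 = 0.

As a check, the Euler characteristic is 6 − 12 + 6 = 0, which agrees with 1 − 1 + 0 = 0.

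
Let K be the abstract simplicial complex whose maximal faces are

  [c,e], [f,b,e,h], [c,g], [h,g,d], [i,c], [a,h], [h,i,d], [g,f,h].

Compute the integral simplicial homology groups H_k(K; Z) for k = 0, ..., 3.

H_0 ≅ Z,  H_1 ≅ Z^2,  H_2 = 0,  H_3 = 0.

Take the total order a < b < c < d < e < f < g < h < i on the vertex set. Then K (dimension 3) consists of the simplices:

  0-simplices (9): a, b, c, d, e, f, g, h, i
  1-simplices (16): ah, be, bf, bh, ce, cg, ci, dg, dh, di, ef, eh, fg, fh, gh, hi
  2-simplices (7): bef, beh, bfh, dgh, dhi, efh, fgh
  3-simplices (1): befh

so the chain groups are C_0 ≅ Z^9, C_1 ≅ Z^16, C_2 ≅ Z^7, C_3 ≅ Z^1.

Boundary ∂_1: C_1 → C_0 is given by ∂[p,q] = [q] − [p].
As a 9×16 matrix over Z this has rank 8, with invariant factors (1,1,1,1,1,1,1,1).

Boundary ∂_2: C_2 → C_1 acts by ∂[p,q,r] = [q,r] − [p,r] + [p,q]. For instance
  ∂fgh = gh − fh + fg,
  ∂efh = fh − eh + ef.
The resulting 16×7 matrix has rank 6, and its Smith normal form has invariant factors (1,1,1,1,1,1).

∂_3: C_3 → C_2 sends each 3-simplex σ to the alternating sum Σ_i (−1)^i (σ with its i-th vertex removed). For instance
  ∂befh = efh − bfh + beh − bef.
As a 7×1 matrix over Z this has rank 1, with invariant factors (1).

Reading off H_k = ker ∂_k / im ∂_{k+1}:

  H_0: rank C_0 − rank ∂_1 = 9 − 8 = 1, and the invariant factors of ∂_1 are all 1, so H_0 = Z.
  H_1: rank ker ∂_1 − rank ∂_2 = (16 − 8) − 6 = 2, and the invariant factors of ∂_2 are all 1, so H_1 = Z^2.
  H_2: rank ker ∂_2 − rank ∂_3 = (7 − 6) − 1 = 0, and the invariant factors of ∂_3 are all 1, so H_2 = 0.
  H_3: rank ker ∂_3 − rank ∂_4 = (1 − 1) − 0 = 0, and there is no ∂_4, so H_3 = 0.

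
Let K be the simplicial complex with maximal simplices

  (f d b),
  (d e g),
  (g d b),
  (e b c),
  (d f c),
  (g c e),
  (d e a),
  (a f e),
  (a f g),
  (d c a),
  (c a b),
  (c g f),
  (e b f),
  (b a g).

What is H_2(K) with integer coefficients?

H_2 ≅ Z.

Fix the vertex order a < b < c < d < e < f < g and write every simplex with vertices in increasing order. Then dim K = 2 and the simplices of K are:

  0-simplices (7): a, b, c, d, e, f, g
  1-simplices (21): ab, ac, ad, ae, af, ag, bc, bd, be, bf, bg, cd, ce, cf, cg, de, df, dg, ef, eg, fg
  2-simplices (14): abc, abg, acd, ade, aef, afg, bce, bdf, bdg, bef, cdf, ceg, cfg, deg

Hence C_0 ≅ Z^7, C_1 ≅ Z^21, C_2 ≅ Z^14.

Boundary ∂_1: C_1 → C_0 sends each edge [p,q] (with p < q) to q − p. For instance
  ∂ce = e − c.
As a 7×21 matrix over Z this has rank 6, with invariant factors (1,1,1,1,1,1).

∂_2: C_2 → C_1 sends each 2-simplex [p,q,r] to [q,r] − [p,r] + [p,q]. For instance
  ∂cdf = df − cf + cd,
  ∂acd = cd − ad + ac.
This gives a 21×14 integer matrix of rank 13; reducing to Smith normal form yields diagonal entries (1,1,1,1,1,1,1,1,1,1,1,1,1).

Now H_k = ker ∂_k / im ∂_{k+1}, so:

  H_2: rank ker ∂_2 − rank ∂_3 = (14 − 13) − 0 = 1, and there is no ∂_3, so H_2 ≅ Z.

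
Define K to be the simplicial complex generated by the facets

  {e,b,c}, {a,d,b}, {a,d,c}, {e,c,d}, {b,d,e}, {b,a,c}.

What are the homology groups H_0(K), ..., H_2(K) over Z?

H_0 ≅ Z,  H_1 = 0,  H_2 ≅ Z.

Fix the vertex order a < b < c < d < e and write every simplex with vertices in increasing order. Then dim K = 2 and the simplices of K are:

  0-simplices (5): a, b, c, d, e
  1-simplices (9): ab, ac, ad, bc, bd, be, cd, ce, de
  2-simplices (6): abc, abd, acd, bce, bde, cde

so the chain groups are C_0 ≅ Z^5, C_1 ≅ Z^9, C_2 ≅ Z^6.

∂_1: C_1 → C_0 is given by ∂[p,q] = [q] − [p].
As a 5×9 matrix over Z this has rank 4, with invariant factors (1,1,1,1).

The boundary map ∂_2: C_2 → C_1 sends each 2-simplex [p,q,r] to [q,r] − [p,r] + [p,q]. For instance
  ∂bde = de − be + bd,
  ∂acd = cd − ad + ac.
The resulting 9×6 matrix has rank 5, and its Smith normal form has invariant factors (1,1,1,1,1).

Reading off H_k = ker ∂_k / im ∂_{k+1}:

  H_0: rank C_0 − rank ∂_1 = 5 − 4 = 1, and the invariant factors of ∂_1 are all 1, so H_0 ≅ Z.
  H_1: rank ker ∂_1 − rank ∂_2 = (9 − 4) − 5 = 0, and the invariant factors of ∂_2 are all 1, so H_1 ≅ 0.
  H_2: rank ker ∂_2 − rank ∂_3 = (6 − 5) − 0 = 1, and there is no ∂_3, so H_2 ≅ Z.

As a check, the Euler characteristic is 5 − 9 + 6 = 2, which agrees with 1 − 0 + 1 = 2.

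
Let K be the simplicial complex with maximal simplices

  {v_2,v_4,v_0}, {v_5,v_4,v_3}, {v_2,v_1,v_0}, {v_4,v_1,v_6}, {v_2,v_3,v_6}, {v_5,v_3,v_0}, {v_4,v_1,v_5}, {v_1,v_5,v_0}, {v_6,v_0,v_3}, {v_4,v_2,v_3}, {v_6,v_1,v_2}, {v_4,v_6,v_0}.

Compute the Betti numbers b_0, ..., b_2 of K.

Order the vertices as v_0 < v_1 < v_2 < v_3 < v_4 < v_5 < v_6. Listing each simplex with vertices in this order, K has dimension 2 with simplices:

  0-simplices (7): [v_0], [v_1], [v_2], [v_3], [v_4], [v_5], [v_6]
  1-simplices (18): (18 of them)
  2-simplices (12): (12 of them)

giving chain groups C_0 ≅ Z^7, C_1 ≅ Z^18, C_2 ≅ Z^12.

The boundary map ∂_1: C_1 → C_0 is given by ∂[p,q] = [q] − [p]. For instance
  ∂[v_3,v_6] = [v_6] − [v_3].
The 7×18 boundary matrix has rank 6 and Smith normal form diag(1,1,1,1,1,1).

The boundary map ∂_2: C_2 → C_1 sends each 2-simplex [p,q,r] to [q,r] − [p,r] + [p,q]. For instance
  ∂[v_1,v_4,v_6] = [v_4,v_6] − [v_1,v_6] + [v_1,v_4],
  ∂[v_1,v_2,v_6] = [v_2,v_6] − [v_1,v_6] + [v_1,v_2].
The resulting 18×12 matrix has rank 12, and its Smith normal form has invariant factors (1,1,1,1,1,1,1,1,1,1,1,2).

Reading off H_k = ker ∂_k / im ∂_{k+1}:

  H_0: rank C_0 − rank ∂_1 = 7 − 6 = 1, and the invariant factors of ∂_1 are all 1, so H_0 = Z.
  H_1: rank ker ∂_1 − rank ∂_2 = (18 − 6) − 12 = 0, and ∂_2 has invariant factor 2 > 1, so H_1 = Z/2Z.
  H_2: rank ker ∂_2 − rank ∂_3 = (12 − 12) − 0 = 0, and there is no ∂_3, so H_2 = 0.

Hence the Betti numbers are b_0 = 1, b_1 = 0, b_2 = 0.

b_0 = 1, b_1 = 0, b_2 = 0.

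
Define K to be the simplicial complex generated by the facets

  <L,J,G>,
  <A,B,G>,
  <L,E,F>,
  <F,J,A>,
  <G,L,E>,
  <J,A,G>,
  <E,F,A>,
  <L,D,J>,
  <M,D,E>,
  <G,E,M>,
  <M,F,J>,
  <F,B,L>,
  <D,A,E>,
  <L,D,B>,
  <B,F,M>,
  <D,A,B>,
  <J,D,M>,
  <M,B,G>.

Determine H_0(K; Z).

H_0 ≅ Z.

Order the vertices as A < B < D < E < F < G < J < L < M. Listing each simplex with vertices in this order, K has dimension 2 with simplices:

  0-simplices (9): A, B, D, E, F, G, J, L, M
  1-simplices (27): AB, AD, AE, AF, AG, AJ, BD, BF, BG, BL, BM, DE, DJ, DL, DM, EF, EG, EL, EM, FJ, FL, FM, GJ, GL, GM, JL, JM
  2-simplices (18): ABD, ABG, ADE, AEF, AFJ, AGJ, BDL, BFL, BFM, BGM, DEM, DJL, DJM, EFL, EGL, EGM, FJM, GJL

so the chain groups are C_0 ≅ Z^9, C_1 ≅ Z^27, C_2 ≅ Z^18.

The boundary map ∂_1: C_1 → C_0 sends each edge [p,q] (with p < q) to q − p. For instance
  ∂EG = G − E.
As a 9×27 matrix over Z this has rank 8, with invariant factors (1,1,1,1,1,1,1,1).

The boundary map ∂_2: C_2 → C_1 sends each 2-simplex [p,q,r] to [q,r] − [p,r] + [p,q]. For instance
  ∂AGJ = GJ − AJ + AG,
  ∂DEM = EM − DM + DE.
The 27×18 boundary matrix has rank 17 and Smith normal form diag(1,1,1,1,1,1,1,1,1,1,1,1,1,1,1,1,1).

Now H_k = ker ∂_k / im ∂_{k+1}, so:

  H_0: rank C_0 − rank ∂_1 = 9 − 8 = 1, and the invariant factors of ∂_1 are all 1, so H_0 = Z.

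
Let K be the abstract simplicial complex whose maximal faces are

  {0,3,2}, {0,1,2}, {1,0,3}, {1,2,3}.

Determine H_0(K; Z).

H_0 = Z.

Order the vertices as 0 < 1 < 2 < 3. Listing each simplex with vertices in this order, K has dimension 2 with simplices:

  0-simplices (4): [0], [1], [2], [3]
  1-simplices (6): [0,1], [0,2], [0,3], [1,2], [1,3], [2,3]
  2-simplices (4): [0,1,2], [0,1,3], [0,2,3], [1,2,3]

so the chain groups are C_0 ≅ Z^4, C_1 ≅ Z^6, C_2 ≅ Z^4.

The boundary map ∂_1: C_1 → C_0 sends each edge [p,q] (with p < q) to q − p.
As a 4×6 matrix over Z this has rank 3, with invariant factors (1,1,1).

∂_2: C_2 → C_1 acts by ∂[p,q,r] = [q,r] − [p,r] + [p,q]. For instance
  ∂[0,1,3] = [1,3] − [0,3] + [0,1],
  ∂[1,2,3] = [2,3] − [1,3] + [1,2].
The 6×4 boundary matrix has rank 3 and Smith normal form diag(1,1,1).

Now H_k = ker ∂_k / im ∂_{k+1}, so:

  H_0: rank C_0 − rank ∂_1 = 4 − 3 = 1, and the invariant factors of ∂_1 are all 1, so H_0 ≅ Z.

(K is a triangulation of the 2-sphere S^2.)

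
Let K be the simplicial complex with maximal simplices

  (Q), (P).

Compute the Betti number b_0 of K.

b_0 = 2.

Take the total order P < Q on the vertex set. Then K (dimension 0) consists of the simplices:

  0-simplices (2): P, Q

so the chain groups are C_0 ≅ Z^2.

Computing H_k = (kernel of ∂_k) / (image of ∂_{k+1}):

  H_0: rank C_0 − rank ∂_1 = 2 − 0 = 2, and there is no ∂_1, so H_0 ≅ Z^2.

Hence the Betti numbers are b_0 = 2.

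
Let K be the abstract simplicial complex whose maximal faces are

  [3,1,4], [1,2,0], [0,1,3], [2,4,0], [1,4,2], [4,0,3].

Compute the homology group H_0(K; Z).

H_0 = Z.

Take the total order 0 < 1 < 2 < 3 < 4 on the vertex set. Then K (dimension 2) consists of the simplices:

  0-simplices (5): [0], [1], [2], [3], [4]
  1-simplices (9): [0,1], [0,2], [0,3], [0,4], [1,2], [1,3], [1,4], [2,4], [3,4]
  2-simplices (6): [0,1,2], [0,1,3], [0,2,4], [0,3,4], [1,2,4], [1,3,4]

so the chain groups are C_0 ≅ Z^5, C_1 ≅ Z^9, C_2 ≅ Z^6.

∂_1: C_1 → C_0 is given by ∂[p,q] = [q] − [p]. For instance
  ∂[1,2] = [2] − [1].
The resulting 5×9 matrix has rank 4, and its Smith normal form has invariant factors (1,1,1,1).

Boundary ∂_2: C_2 → C_1 sends each 2-simplex [p,q,r] to [q,r] − [p,r] + [p,q]. For instance
  ∂[1,3,4] = [3,4] − [1,4] + [1,3],
  ∂[1,2,4] = [2,4] − [1,4] + [1,2].
The 9×6 boundary matrix has rank 5 and Smith normal form diag(1,1,1,1,1).

Computing H_k = (kernel of ∂_k) / (image of ∂_{k+1}):

  H_0: rank C_0 − rank ∂_1 = 5 − 4 = 1, and the invariant factors of ∂_1 are all 1, so H_0 ≅ Z.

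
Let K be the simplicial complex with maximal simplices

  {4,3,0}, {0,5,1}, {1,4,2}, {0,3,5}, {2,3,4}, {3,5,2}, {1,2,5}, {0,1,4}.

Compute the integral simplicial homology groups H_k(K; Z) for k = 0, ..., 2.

We work with the vertex ordering 0 < 1 < 2 < 3 < 4 < 5. The simplices of K, each written with vertices in increasing order, are:

  0-simplices (6): [0], [1], [2], [3], [4], [5]
  1-simplices (12): [0,1], [0,3], [0,4], [0,5], [1,2], [1,4], [1,5], [2,3], [2,4], [2,5], [3,4], [3,5]
  2-simplices (8): [0,1,4], [0,1,5], [0,3,4], [0,3,5], [1,2,4], [1,2,5], [2,3,4], [2,3,5]

so the chain groups are C_0 ≅ Z^6, C_1 ≅ Z^12, C_2 ≅ Z^8.

Boundary ∂_1: C_1 → C_0 is given by ∂[p,q] = [q] − [p].
As a 6×12 matrix over Z this has rank 5, with invariant factors (1,1,1,1,1).

Boundary ∂_2: C_2 → C_1 sends each 2-simplex [p,q,r] to [q,r] − [p,r] + [p,q]. For instance
  ∂[1,2,4] = [2,4] − [1,4] + [1,2],
  ∂[0,3,4] = [3,4] − [0,4] + [0,3].
As a 12×8 matrix over Z this has rank 7, with invariant factors (1,1,1,1,1,1,1).

From H_k ≅ ker(∂_k) / im(∂_{k+1}) we obtain:

  H_0: rank C_0 − rank ∂_1 = 6 − 5 = 1, and the invariant factors of ∂_1 are all 1, so H_0 ≅ Z.
  H_1: rank ker ∂_1 − rank ∂_2 = (12 − 5) − 7 = 0, and the invariant factors of ∂_2 are all 1, so H_1 ≅ 0.
  H_2: rank ker ∂_2 − rank ∂_3 = (8 − 7) − 0 = 1, and there is no ∂_3, so H_2 ≅ Z.

H_0 = Z,  H_1 = 0,  H_2 = Z.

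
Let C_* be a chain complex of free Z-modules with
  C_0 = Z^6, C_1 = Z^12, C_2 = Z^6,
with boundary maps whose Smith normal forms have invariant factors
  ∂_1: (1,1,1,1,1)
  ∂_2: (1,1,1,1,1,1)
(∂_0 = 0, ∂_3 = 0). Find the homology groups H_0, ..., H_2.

H_0: b_0 = 6 − 0 − 5 = 1; torsion from ∂_1 factors > 1: none. So H_0 ≅ Z.
H_1: b_1 = 12 − 5 − 6 = 1; torsion from ∂_2 factors > 1: none. So H_1 ≅ Z.
H_2: b_2 = 6 − 6 − 0 = 0; torsion from ∂_3 factors > 1: none. So H_2 ≅ 0.

H_0 ≅ Z,  H_1 ≅ Z,  H_2 = 0.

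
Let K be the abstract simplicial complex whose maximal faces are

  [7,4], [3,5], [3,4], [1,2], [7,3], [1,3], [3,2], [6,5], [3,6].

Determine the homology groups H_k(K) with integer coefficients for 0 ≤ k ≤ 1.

H_0 ≅ Z,  H_1 ≅ Z^3.

We work with the vertex ordering 1 < 2 < 3 < 4 < 5 < 6 < 7. The simplices of K, each written with vertices in increasing order, are:

  0-simplices (7): [1], [2], [3], [4], [5], [6], [7]
  1-simplices (9): [1,2], [1,3], [2,3], [3,4], [3,5], [3,6], [3,7], [4,7], [5,6]

giving chain groups C_0 ≅ Z^7, C_1 ≅ Z^9.

The boundary map ∂_1: C_1 → C_0 is given by ∂[p,q] = [q] − [p]. For instance
  ∂[1,3] = [3] − [1].
As a 7×9 matrix over Z this has rank 6, with invariant factors (1,1,1,1,1,1).

Now H_k = ker ∂_k / im ∂_{k+1}, so:

  H_0: rank C_0 − rank ∂_1 = 7 − 6 = 1, and the invariant factors of ∂_1 are all 1, so H_0 ≅ Z.
  H_1: rank ker ∂_1 − rank ∂_2 = (9 − 6) − 0 = 3, and there is no ∂_2, so H_1 ≅ Z^3.

As a check, the Euler characteristic is 7 − 9 = -2, which agrees with 1 − 3 = -2.
(K is a triangulation of a wedge of 3 circles.)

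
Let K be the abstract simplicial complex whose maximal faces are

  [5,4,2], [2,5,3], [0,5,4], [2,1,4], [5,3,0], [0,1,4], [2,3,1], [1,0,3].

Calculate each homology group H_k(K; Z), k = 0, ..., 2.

H_0 ≅ Z,  H_1 = 0,  H_2 ≅ Z.

We work with the vertex ordering 0 < 1 < 2 < 3 < 4 < 5. The simplices of K, each written with vertices in increasing order, are:

  0-simplices (6): [0], [1], [2], [3], [4], [5]
  1-simplices (12): [0,1], [0,3], [0,4], [0,5], [1,2], [1,3], [1,4], [2,3], [2,4], [2,5], [3,5], [4,5]
  2-simplices (8): [0,1,3], [0,1,4], [0,3,5], [0,4,5], [1,2,3], [1,2,4], [2,3,5], [2,4,5]

so the chain groups are C_0 ≅ Z^6, C_1 ≅ Z^12, C_2 ≅ Z^8.

The boundary map ∂_1: C_1 → C_0 sends each edge [p,q] (with p < q) to q − p.
The resulting 6×12 matrix has rank 5, and its Smith normal form has invariant factors (1,1,1,1,1).

∂_2: C_2 → C_1 acts by ∂[p,q,r] = [q,r] − [p,r] + [p,q]. For instance
  ∂[1,2,3] = [2,3] − [1,3] + [1,2],
  ∂[2,3,5] = [3,5] − [2,5] + [2,3].
The resulting 12×8 matrix has rank 7, and its Smith normal form has invariant factors (1,1,1,1,1,1,1).

Now H_k = ker ∂_k / im ∂_{k+1}, so:

  H_0: rank C_0 − rank ∂_1 = 6 − 5 = 1, and the invariant factors of ∂_1 are all 1, so H_0 = Z.
  H_1: rank ker ∂_1 − rank ∂_2 = (12 − 5) − 7 = 0, and the invariant factors of ∂_2 are all 1, so H_1 = 0.
  H_2: rank ker ∂_2 − rank ∂_3 = (8 − 7) − 0 = 1, and there is no ∂_3, so H_2 = Z.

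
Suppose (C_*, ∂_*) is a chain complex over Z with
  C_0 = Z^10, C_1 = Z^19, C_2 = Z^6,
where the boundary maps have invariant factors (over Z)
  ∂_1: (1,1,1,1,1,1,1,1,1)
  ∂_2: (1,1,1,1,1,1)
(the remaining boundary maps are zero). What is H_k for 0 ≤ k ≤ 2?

H_0: b_0 = 10 − 0 − 9 = 1; torsion from ∂_1 factors > 1: none. So H_0 ≅ Z.
H_1: b_1 = 19 − 9 − 6 = 4; torsion from ∂_2 factors > 1: none. So H_1 ≅ Z^4.
H_2: b_2 = 6 − 6 − 0 = 0; torsion from ∂_3 factors > 1: none. So H_2 ≅ 0.

H_0 ≅ Z,  H_1 ≅ Z^4,  H_2 = 0.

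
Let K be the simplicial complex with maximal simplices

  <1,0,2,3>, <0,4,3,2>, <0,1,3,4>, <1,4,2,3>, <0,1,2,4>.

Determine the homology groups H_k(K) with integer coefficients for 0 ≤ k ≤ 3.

H_0 ≅ Z,  H_1 = 0,  H_2 = 0,  H_3 ≅ Z.

We work with the vertex ordering 0 < 1 < 2 < 3 < 4. The simplices of K, each written with vertices in increasing order, are:

  0-simplices (5): [0], [1], [2], [3], [4]
  1-simplices (10): [0,1], [0,2], [0,3], [0,4], [1,2], [1,3], [1,4], [2,3], [2,4], [3,4]
  2-simplices (10): [0,1,2], [0,1,3], [0,1,4], [0,2,3], [0,2,4], [0,3,4], [1,2,3], [1,2,4], [1,3,4], [2,3,4]
  3-simplices (5): [0,1,2,3], [0,1,2,4], [0,1,3,4], [0,2,3,4], [1,2,3,4]

Hence C_0 ≅ Z^5, C_1 ≅ Z^10, C_2 ≅ Z^10, C_3 ≅ Z^5.

∂_1: C_1 → C_0 sends each edge [p,q] (with p < q) to q − p.
The 5×10 boundary matrix has rank 4 and Smith normal form diag(1,1,1,1).

The boundary map ∂_2: C_2 → C_1 maps a triangle to the signed sum of its edges. For instance
  ∂[0,1,2] = [1,2] − [0,2] + [0,1],
  ∂[0,2,4] = [2,4] − [0,4] + [0,2].
As a 10×10 matrix over Z this has rank 6, with invariant factors (1,1,1,1,1,1).

The boundary map ∂_3: C_3 → C_2 sends each 3-simplex σ to the alternating sum Σ_i (−1)^i (σ with its i-th vertex removed). For instance
  ∂[0,1,2,3] = [1,2,3] − [0,2,3] + [0,1,3] − [0,1,2],
  ∂[0,1,2,4] = [1,2,4] − [0,2,4] + [0,1,4] − [0,1,2].
The 10×5 boundary matrix has rank 4 and Smith normal form diag(1,1,1,1).

From H_k ≅ ker(∂_k) / im(∂_{k+1}) we obtain:

  H_0: rank C_0 − rank ∂_1 = 5 − 4 = 1, and the invariant factors of ∂_1 are all 1, so H_0 ≅ Z.
  H_1: rank ker ∂_1 − rank ∂_2 = (10 − 4) − 6 = 0, and the invariant factors of ∂_2 are all 1, so H_1 ≅ 0.
  H_2: rank ker ∂_2 − rank ∂_3 = (10 − 6) − 4 = 0, and the invariant factors of ∂_3 are all 1, so H_2 ≅ 0.
  H_3: rank ker ∂_3 − rank ∂_4 = (5 − 4) − 0 = 1, and there is no ∂_4, so H_3 ≅ Z.

As a check, the Euler characteristic is 5 − 10 + 10 − 5 = 0, which agrees with 1 − 0 + 0 − 1 = 0.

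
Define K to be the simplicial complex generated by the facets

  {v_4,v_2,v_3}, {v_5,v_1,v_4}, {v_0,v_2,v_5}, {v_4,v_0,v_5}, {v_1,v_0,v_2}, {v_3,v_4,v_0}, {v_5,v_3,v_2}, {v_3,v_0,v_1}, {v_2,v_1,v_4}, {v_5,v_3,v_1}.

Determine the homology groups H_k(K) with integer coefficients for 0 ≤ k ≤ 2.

H_0 = Z,  H_1 = Z_2,  H_2 = 0.

We work with the vertex ordering v_0 < v_1 < v_2 < v_3 < v_4 < v_5. The simplices of K, each written with vertices in increasing order, are:

  0-simplices (6): [v_0], [v_1], [v_2], [v_3], [v_4], [v_5]
  1-simplices (15): (15 of them)
  2-simplices (10): [v_0,v_1,v_2], [v_0,v_1,v_3], [v_0,v_2,v_5], [v_0,v_3,v_4], [v_0,v_4,v_5], [v_1,v_2,v_4], [v_1,v_3,v_5], [v_1,v_4,v_5], [v_2,v_3,v_4], [v_2,v_3,v_5]

so the chain groups are C_0 ≅ Z^6, C_1 ≅ Z^15, C_2 ≅ Z^10.

The boundary map ∂_1: C_1 → C_0 is given by ∂[p,q] = [q] − [p].
The resulting 6×15 matrix has rank 5, and its Smith normal form has invariant factors (1,1,1,1,1).

Boundary ∂_2: C_2 → C_1 acts by ∂[p,q,r] = [q,r] − [p,r] + [p,q]. For instance
  ∂[v_0,v_1,v_3] = [v_1,v_3] − [v_0,v_3] + [v_0,v_1],
  ∂[v_0,v_1,v_2] = [v_1,v_2] − [v_0,v_2] + [v_0,v_1].
This gives a 15×10 integer matrix of rank 10; reducing to Smith normal form yields diagonal entries (1,1,1,1,1,1,1,1,1,2).

Reading off H_k = ker ∂_k / im ∂_{k+1}:

  H_0: rank C_0 − rank ∂_1 = 6 − 5 = 1, and the invariant factors of ∂_1 are all 1, so H_0 ≅ Z.
  H_1: rank ker ∂_1 − rank ∂_2 = (15 − 5) − 10 = 0, and ∂_2 has invariant factor 2 > 1, so H_1 ≅ Z_2.
  H_2: rank ker ∂_2 − rank ∂_3 = (10 − 10) − 0 = 0, and there is no ∂_3, so H_2 ≅ 0.

(K is a triangulation of the real projective plane RP^2.)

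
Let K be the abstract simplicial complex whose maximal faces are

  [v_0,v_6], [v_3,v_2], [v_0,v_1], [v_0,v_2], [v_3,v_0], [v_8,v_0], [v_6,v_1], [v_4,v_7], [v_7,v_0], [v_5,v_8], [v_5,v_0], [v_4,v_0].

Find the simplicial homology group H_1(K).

H_1 ≅ Z^4.

K has 9 vertices, 12 edges.
rank ∂_1 = 8, rank ∂_2 = 0 ⇒ b_1 = 12 − 8 − 0 = 4. So H_1 = Z^4.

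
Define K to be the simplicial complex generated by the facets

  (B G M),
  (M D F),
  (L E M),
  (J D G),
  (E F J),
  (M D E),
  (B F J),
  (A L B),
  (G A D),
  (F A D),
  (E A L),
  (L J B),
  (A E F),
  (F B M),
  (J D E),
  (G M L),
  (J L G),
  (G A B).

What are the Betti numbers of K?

b_0 = 1, b_1 = 1, b_2 = 0.

Take the total order A < B < D < E < F < G < J < L < M on the vertex set. Then K (dimension 2) consists of the simplices:

  0-simplices (9): A, B, D, E, F, G, J, L, M
  1-simplices (27): AB, AD, AE, AF, AG, AL, BF, BG, BJ, BL, BM, DE, DF, DG, DJ, DM, EF, EJ, EL, EM, FJ, FM, GJ, GL, GM, JL, LM
  2-simplices (18): ABG, ABL, ADF, ADG, AEF, AEL, BFJ, BFM, BGM, BJL, DEJ, DEM, DFM, DGJ, EFJ, ELM, GJL, GLM

so the chain groups are C_0 ≅ Z^9, C_1 ≅ Z^27, C_2 ≅ Z^18.

Boundary ∂_1: C_1 → C_0 sends each edge [p,q] (with p < q) to q − p.
The resulting 9×27 matrix has rank 8, and its Smith normal form has invariant factors (1,1,1,1,1,1,1,1).

∂_2: C_2 → C_1 sends each 2-simplex [p,q,r] to [q,r] − [p,r] + [p,q]. For instance
  ∂DGJ = GJ − DJ + DG,
  ∂BGM = GM − BM + BG.
As a 27×18 matrix over Z this has rank 18, with invariant factors (1,1,1,1,1,1,1,1,1,1,1,1,1,1,1,1,1,2).

From H_k ≅ ker(∂_k) / im(∂_{k+1}) we obtain:

  H_0: rank C_0 − rank ∂_1 = 9 − 8 = 1, and the invariant factors of ∂_1 are all 1, so H_0 = Z.
  H_1: rank ker ∂_1 − rank ∂_2 = (27 − 8) − 18 = 1, and ∂_2 has invariant factor 2 > 1, so H_1 = Z ⊕ Z_2.
  H_2: rank ker ∂_2 − rank ∂_3 = (18 − 18) − 0 = 0, and there is no ∂_3, so H_2 = 0.

As a check, the Euler characteristic is 9 − 27 + 18 = 0, which agrees with 1 − 1 + 0 = 0.

Hence the Betti numbers are b_0 = 1, b_1 = 1, b_2 = 0.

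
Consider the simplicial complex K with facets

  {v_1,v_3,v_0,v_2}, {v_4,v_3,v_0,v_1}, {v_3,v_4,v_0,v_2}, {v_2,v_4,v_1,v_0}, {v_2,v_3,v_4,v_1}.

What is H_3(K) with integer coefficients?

Fix the vertex order v_0 < v_1 < v_2 < v_3 < v_4 and write every simplex with vertices in increasing order. Then dim K = 3 and the simplices of K are:

  0-simplices (5): [v_0], [v_1], [v_2], [v_3], [v_4]
  1-simplices (10): [v_0,v_1], [v_0,v_2], [v_0,v_3], [v_0,v_4], [v_1,v_2], [v_1,v_3], [v_1,v_4], [v_2,v_3], [v_2,v_4], [v_3,v_4]
  2-simplices (10): [v_0,v_1,v_2], [v_0,v_1,v_3], [v_0,v_1,v_4], [v_0,v_2,v_3], [v_0,v_2,v_4], [v_0,v_3,v_4], [v_1,v_2,v_3], [v_1,v_2,v_4], [v_1,v_3,v_4], [v_2,v_3,v_4]
  3-simplices (5): [v_0,v_1,v_2,v_3], [v_0,v_1,v_2,v_4], [v_0,v_1,v_3,v_4], [v_0,v_2,v_3,v_4], [v_1,v_2,v_3,v_4]

Hence C_0 ≅ Z^5, C_1 ≅ Z^10, C_2 ≅ Z^10, C_3 ≅ Z^5.

∂_1: C_1 → C_0 sends each edge [p,q] (with p < q) to q − p. For instance
  ∂[v_1,v_2] = [v_2] − [v_1].
The 5×10 boundary matrix has rank 4 and Smith normal form diag(1,1,1,1).

Boundary ∂_2: C_2 → C_1 maps a triangle to the signed sum of its edges. For instance
  ∂[v_1,v_2,v_3] = [v_2,v_3] − [v_1,v_3] + [v_1,v_2],
  ∂[v_2,v_3,v_4] = [v_3,v_4] − [v_2,v_4] + [v_2,v_3].
The 10×10 boundary matrix has rank 6 and Smith normal form diag(1,1,1,1,1,1).

Boundary ∂_3: C_3 → C_2 sends each 3-simplex σ to the alternating sum Σ_i (−1)^i (σ with its i-th vertex removed). For instance
  ∂[v_0,v_2,v_3,v_4] = [v_2,v_3,v_4] − [v_0,v_3,v_4] + [v_0,v_2,v_4] − [v_0,v_2,v_3],
  ∂[v_0,v_1,v_2,v_4] = [v_1,v_2,v_4] − [v_0,v_2,v_4] + [v_0,v_1,v_4] − [v_0,v_1,v_2].
This gives a 10×5 integer matrix of rank 4; reducing to Smith normal form yields diagonal entries (1,1,1,1).

Reading off H_k = ker ∂_k / im ∂_{k+1}:

  H_3: rank ker ∂_3 − rank ∂_4 = (5 − 4) − 0 = 1, and there is no ∂_4, so H_3 = Z.

(K is a triangulation of the 3-sphere S^3.)

H_3 ≅ Z.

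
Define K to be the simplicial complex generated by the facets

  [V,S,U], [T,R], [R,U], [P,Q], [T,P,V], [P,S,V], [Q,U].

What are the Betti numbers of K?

Take the total order P < Q < R < S < T < U < V on the vertex set. Then K (dimension 2) consists of the simplices:

  0-simplices (7): P, Q, R, S, T, U, V
  1-simplices (11): PQ, PS, PT, PV, QU, RT, RU, SU, SV, TV, UV
  2-simplices (3): PSV, PTV, SUV

giving chain groups C_0 ≅ Z^7, C_1 ≅ Z^11, C_2 ≅ Z^3.

∂_1: C_1 → C_0 is given by ∂[p,q] = [q] − [p]. For instance
  ∂RU = U − R.
As a 7×11 matrix over Z this has rank 6, with invariant factors (1,1,1,1,1,1).

The boundary map ∂_2: C_2 → C_1 sends each 2-simplex [p,q,r] to [q,r] − [p,r] + [p,q]. For instance
  ∂PSV = SV − PV + PS,
  ∂SUV = UV − SV + SU.
The 11×3 boundary matrix has rank 3 and Smith normal form diag(1,1,1).

From H_k ≅ ker(∂_k) / im(∂_{k+1}) we obtain:

  H_0: rank C_0 − rank ∂_1 = 7 − 6 = 1, and the invariant factors of ∂_1 are all 1, so H_0 ≅ Z.
  H_1: rank ker ∂_1 − rank ∂_2 = (11 − 6) − 3 = 2, and the invariant factors of ∂_2 are all 1, so H_1 ≅ Z^2.
  H_2: rank ker ∂_2 − rank ∂_3 = (3 − 3) − 0 = 0, and there is no ∂_3, so H_2 ≅ 0.

As a check, the Euler characteristic is 7 − 11 + 3 = -1, which agrees with 1 − 2 + 0 = -1.

Hence the Betti numbers are b_0 = 1, b_1 = 2, b_2 = 0.

b_0 = 1, b_1 = 2, b_2 = 0.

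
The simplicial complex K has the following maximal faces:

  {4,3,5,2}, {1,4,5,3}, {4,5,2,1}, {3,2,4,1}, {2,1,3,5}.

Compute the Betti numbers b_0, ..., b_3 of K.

b_0 = 1, b_1 = 0, b_2 = 0, b_3 = 1.

Order the vertices as 1 < 2 < 3 < 4 < 5. Listing each simplex with vertices in this order, K has dimension 3 with simplices:

  0-simplices (5): [1], [2], [3], [4], [5]
  1-simplices (10): [1,2], [1,3], [1,4], [1,5], [2,3], [2,4], [2,5], [3,4], [3,5], [4,5]
  2-simplices (10): [1,2,3], [1,2,4], [1,2,5], [1,3,4], [1,3,5], [1,4,5], [2,3,4], [2,3,5], [2,4,5], [3,4,5]
  3-simplices (5): [1,2,3,4], [1,2,3,5], [1,2,4,5], [1,3,4,5], [2,3,4,5]

Hence C_0 ≅ Z^5, C_1 ≅ Z^10, C_2 ≅ Z^10, C_3 ≅ Z^5.

The boundary map ∂_1: C_1 → C_0 sends each edge [p,q] (with p < q) to q − p. For instance
  ∂[3,5] = [5] − [3].
As a 5×10 matrix over Z this has rank 4, with invariant factors (1,1,1,1).

∂_2: C_2 → C_1 sends each 2-simplex [p,q,r] to [q,r] − [p,r] + [p,q]. For instance
  ∂[1,2,3] = [2,3] − [1,3] + [1,2],
  ∂[2,3,4] = [3,4] − [2,4] + [2,3].
The resulting 10×10 matrix has rank 6, and its Smith normal form has invariant factors (1,1,1,1,1,1).

Boundary ∂_3: C_3 → C_2 sends each 3-simplex σ to the alternating sum Σ_i (−1)^i (σ with its i-th vertex removed). For instance
  ∂[1,2,3,4] = [2,3,4] − [1,3,4] + [1,2,4] − [1,2,3],
  ∂[1,2,4,5] = [2,4,5] − [1,4,5] + [1,2,5] − [1,2,4].
The resulting 10×5 matrix has rank 4, and its Smith normal form has invariant factors (1,1,1,1).

Reading off H_k = ker ∂_k / im ∂_{k+1}:

  H_0: rank C_0 − rank ∂_1 = 5 − 4 = 1, and the invariant factors of ∂_1 are all 1, so H_0 ≅ Z.
  H_1: rank ker ∂_1 − rank ∂_2 = (10 − 4) − 6 = 0, and the invariant factors of ∂_2 are all 1, so H_1 ≅ 0.
  H_2: rank ker ∂_2 − rank ∂_3 = (10 − 6) − 4 = 0, and the invariant factors of ∂_3 are all 1, so H_2 ≅ 0.
  H_3: rank ker ∂_3 − rank ∂_4 = (5 − 4) − 0 = 1, and there is no ∂_4, so H_3 ≅ Z.

Hence the Betti numbers are b_0 = 1, b_1 = 0, b_2 = 0, b_3 = 1.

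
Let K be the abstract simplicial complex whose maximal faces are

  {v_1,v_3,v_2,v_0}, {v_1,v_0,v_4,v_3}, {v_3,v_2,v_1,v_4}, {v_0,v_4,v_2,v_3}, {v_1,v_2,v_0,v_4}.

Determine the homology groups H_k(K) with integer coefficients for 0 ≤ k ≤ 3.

H_0 ≅ Z,  H_1 = 0,  H_2 = 0,  H_3 ≅ Z.

We work with the vertex ordering v_0 < v_1 < v_2 < v_3 < v_4. The simplices of K, each written with vertices in increasing order, are:

  0-simplices (5): [v_0], [v_1], [v_2], [v_3], [v_4]
  1-simplices (10): [v_0,v_1], [v_0,v_2], [v_0,v_3], [v_0,v_4], [v_1,v_2], [v_1,v_3], [v_1,v_4], [v_2,v_3], [v_2,v_4], [v_3,v_4]
  2-simplices (10): [v_0,v_1,v_2], [v_0,v_1,v_3], [v_0,v_1,v_4], [v_0,v_2,v_3], [v_0,v_2,v_4], [v_0,v_3,v_4], [v_1,v_2,v_3], [v_1,v_2,v_4], [v_1,v_3,v_4], [v_2,v_3,v_4]
  3-simplices (5): [v_0,v_1,v_2,v_3], [v_0,v_1,v_2,v_4], [v_0,v_1,v_3,v_4], [v_0,v_2,v_3,v_4], [v_1,v_2,v_3,v_4]

so the chain groups are C_0 ≅ Z^5, C_1 ≅ Z^10, C_2 ≅ Z^10, C_3 ≅ Z^5.

Boundary ∂_1: C_1 → C_0 is given by ∂[p,q] = [q] − [p].
The resulting 5×10 matrix has rank 4, and its Smith normal form has invariant factors (1,1,1,1).

The boundary map ∂_2: C_2 → C_1 acts by ∂[p,q,r] = [q,r] − [p,r] + [p,q]. For instance
  ∂[v_0,v_1,v_2] = [v_1,v_2] − [v_0,v_2] + [v_0,v_1],
  ∂[v_1,v_2,v_4] = [v_2,v_4] − [v_1,v_4] + [v_1,v_2].
The resulting 10×10 matrix has rank 6, and its Smith normal form has invariant factors (1,1,1,1,1,1).

∂_3: C_3 → C_2 sends each 3-simplex σ to the alternating sum Σ_i (−1)^i (σ with its i-th vertex removed). For instance
  ∂[v_0,v_2,v_3,v_4] = [v_2,v_3,v_4] − [v_0,v_3,v_4] + [v_0,v_2,v_4] − [v_0,v_2,v_3],
  ∂[v_0,v_1,v_2,v_3] = [v_1,v_2,v_3] − [v_0,v_2,v_3] + [v_0,v_1,v_3] − [v_0,v_1,v_2].
As a 10×5 matrix over Z this has rank 4, with invariant factors (1,1,1,1).

Computing H_k = (kernel of ∂_k) / (image of ∂_{k+1}):

  H_0: rank C_0 − rank ∂_1 = 5 − 4 = 1, and the invariant factors of ∂_1 are all 1, so H_0 ≅ Z.
  H_1: rank ker ∂_1 − rank ∂_2 = (10 − 4) − 6 = 0, and the invariant factors of ∂_2 are all 1, so H_1 ≅ 0.
  H_2: rank ker ∂_2 − rank ∂_3 = (10 − 6) − 4 = 0, and the invariant factors of ∂_3 are all 1, so H_2 ≅ 0.
  H_3: rank ker ∂_3 − rank ∂_4 = (5 − 4) − 0 = 1, and there is no ∂_4, so H_3 ≅ Z.

As a check, the Euler characteristic is 5 − 10 + 10 − 5 = 0, which agrees with 1 − 0 + 0 − 1 = 0.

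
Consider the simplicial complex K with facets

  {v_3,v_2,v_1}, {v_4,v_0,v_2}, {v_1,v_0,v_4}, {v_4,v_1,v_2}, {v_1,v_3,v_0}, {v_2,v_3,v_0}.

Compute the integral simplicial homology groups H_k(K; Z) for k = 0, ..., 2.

Take the total order v_0 < v_1 < v_2 < v_3 < v_4 on the vertex set. Then K (dimension 2) consists of the simplices:

  0-simplices (5): [v_0], [v_1], [v_2], [v_3], [v_4]
  1-simplices (9): [v_0,v_1], [v_0,v_2], [v_0,v_3], [v_0,v_4], [v_1,v_2], [v_1,v_3], [v_1,v_4], [v_2,v_3], [v_2,v_4]
  2-simplices (6): [v_0,v_1,v_3], [v_0,v_1,v_4], [v_0,v_2,v_3], [v_0,v_2,v_4], [v_1,v_2,v_3], [v_1,v_2,v_4]

so the chain groups are C_0 ≅ Z^5, C_1 ≅ Z^9, C_2 ≅ Z^6.

The boundary map ∂_1: C_1 → C_0 sends each edge [p,q] (with p < q) to q − p. For instance
  ∂[v_1,v_3] = [v_3] − [v_1].
The resulting 5×9 matrix has rank 4, and its Smith normal form has invariant factors (1,1,1,1).

∂_2: C_2 → C_1 acts by ∂[p,q,r] = [q,r] − [p,r] + [p,q]. For instance
  ∂[v_0,v_2,v_3] = [v_2,v_3] − [v_0,v_3] + [v_0,v_2],
  ∂[v_1,v_2,v_4] = [v_2,v_4] − [v_1,v_4] + [v_1,v_2].
The 9×6 boundary matrix has rank 5 and Smith normal form diag(1,1,1,1,1).

From H_k ≅ ker(∂_k) / im(∂_{k+1}) we obtain:

  H_0: rank C_0 − rank ∂_1 = 5 − 4 = 1, and the invariant factors of ∂_1 are all 1, so H_0 = Z.
  H_1: rank ker ∂_1 − rank ∂_2 = (9 − 4) − 5 = 0, and the invariant factors of ∂_2 are all 1, so H_1 = 0.
  H_2: rank ker ∂_2 − rank ∂_3 = (6 − 5) − 0 = 1, and there is no ∂_3, so H_2 = Z.

H_0 = Z,  H_1 = 0,  H_2 = Z.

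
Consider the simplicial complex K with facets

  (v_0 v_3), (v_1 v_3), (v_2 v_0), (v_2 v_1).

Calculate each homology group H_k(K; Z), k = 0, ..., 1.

H_0 ≅ Z,  H_1 ≅ Z.

Order the vertices as v_0 < v_1 < v_2 < v_3. Listing each simplex with vertices in this order, K has dimension 1 with simplices:

  0-simplices (4): [v_0], [v_1], [v_2], [v_3]
  1-simplices (4): [v_0,v_2], [v_0,v_3], [v_1,v_2], [v_1,v_3]

giving chain groups C_0 ≅ Z^4, C_1 ≅ Z^4.

∂_1: C_1 → C_0 maps an edge to its endpoints' difference, ∂[p,q] = q − p. For instance
  ∂[v_0,v_2] = [v_2] − [v_0].
The resulting 4×4 matrix has rank 3, and its Smith normal form has invariant factors (1,1,1).

Now H_k = ker ∂_k / im ∂_{k+1}, so:

  H_0: rank C_0 − rank ∂_1 = 4 − 3 = 1, and the invariant factors of ∂_1 are all 1, so H_0 ≅ Z.
  H_1: rank ker ∂_1 − rank ∂_2 = (4 − 3) − 0 = 1, and there is no ∂_2, so H_1 ≅ Z.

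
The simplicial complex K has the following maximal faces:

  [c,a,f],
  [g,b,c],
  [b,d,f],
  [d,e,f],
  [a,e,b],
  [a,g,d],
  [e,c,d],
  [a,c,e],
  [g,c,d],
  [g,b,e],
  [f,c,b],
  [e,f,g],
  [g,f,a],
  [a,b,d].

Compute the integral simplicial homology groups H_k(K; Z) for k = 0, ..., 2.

We work with the vertex ordering a < b < c < d < e < f < g. The simplices of K, each written with vertices in increasing order, are:

  0-simplices (7): a, b, c, d, e, f, g
  1-simplices (21): ab, ac, ad, ae, af, ag, bc, bd, be, bf, bg, cd, ce, cf, cg, de, df, dg, ef, eg, fg
  2-simplices (14): abd, abe, ace, acf, adg, afg, bcf, bcg, bdf, beg, cde, cdg, def, efg

giving chain groups C_0 ≅ Z^7, C_1 ≅ Z^21, C_2 ≅ Z^14.

The boundary map ∂_1: C_1 → C_0 maps an edge to its endpoints' difference, ∂[p,q] = q − p. For instance
  ∂af = f − a.
This gives a 7×21 integer matrix of rank 6; reducing to Smith normal form yields diagonal entries (1,1,1,1,1,1).

∂_2: C_2 → C_1 maps a triangle to the signed sum of its edges. For instance
  ∂beg = eg − bg + be,
  ∂cdg = dg − cg + cd.
This gives a 21×14 integer matrix of rank 13; reducing to Smith normal form yields diagonal entries (1,1,1,1,1,1,1,1,1,1,1,1,1).

Computing H_k = (kernel of ∂_k) / (image of ∂_{k+1}):

  H_0: rank C_0 − rank ∂_1 = 7 − 6 = 1, and the invariant factors of ∂_1 are all 1, so H_0 = Z.
  H_1: rank ker ∂_1 − rank ∂_2 = (21 − 6) − 13 = 2, and the invariant factors of ∂_2 are all 1, so H_1 = Z^2.
  H_2: rank ker ∂_2 − rank ∂_3 = (14 − 13) − 0 = 1, and there is no ∂_3, so H_2 = Z.

(K is a triangulation of the torus T^2.)

H_0 = Z,  H_1 = Z^2,  H_2 = Z.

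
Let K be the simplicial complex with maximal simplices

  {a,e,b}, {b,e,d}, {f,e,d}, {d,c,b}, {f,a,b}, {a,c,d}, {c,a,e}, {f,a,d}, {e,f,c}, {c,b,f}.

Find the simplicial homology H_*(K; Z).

Order the vertices as a < b < c < d < e < f. Listing each simplex with vertices in this order, K has dimension 2 with simplices:

  0-simplices (6): a, b, c, d, e, f
  1-simplices (15): ab, ac, ad, ae, af, bc, bd, be, bf, cd, ce, cf, de, df, ef
  2-simplices (10): abe, abf, acd, ace, adf, bcd, bcf, bde, cef, def

giving chain groups C_0 ≅ Z^6, C_1 ≅ Z^15, C_2 ≅ Z^10.

∂_1: C_1 → C_0 maps an edge to its endpoints' difference, ∂[p,q] = q − p. For instance
  ∂cd = d − c.
The 6×15 boundary matrix has rank 5 and Smith normal form diag(1,1,1,1,1).

Boundary ∂_2: C_2 → C_1 maps a triangle to the signed sum of its edges. For instance
  ∂bcf = cf − bf + bc,
  ∂bcd = cd − bd + bc.
The 15×10 boundary matrix has rank 10 and Smith normal form diag(1,1,1,1,1,1,1,1,1,2).

Reading off H_k = ker ∂_k / im ∂_{k+1}:

  H_0: rank C_0 − rank ∂_1 = 6 − 5 = 1, and the invariant factors of ∂_1 are all 1, so H_0 ≅ Z.
  H_1: rank ker ∂_1 − rank ∂_2 = (15 − 5) − 10 = 0, and ∂_2 has invariant factor 2 > 1, so H_1 ≅ Z/2Z.
  H_2: rank ker ∂_2 − rank ∂_3 = (10 − 10) − 0 = 0, and there is no ∂_3, so H_2 ≅ 0.

H_0 ≅ Z,  H_1 ≅ Z/2Z,  H_2 = 0.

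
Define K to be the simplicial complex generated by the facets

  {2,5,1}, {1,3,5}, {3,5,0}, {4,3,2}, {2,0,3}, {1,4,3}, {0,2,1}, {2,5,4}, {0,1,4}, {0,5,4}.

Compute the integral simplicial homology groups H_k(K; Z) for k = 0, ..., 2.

H_0 = Z,  H_1 = Z_2,  H_2 = 0.

Fix the vertex order 0 < 1 < 2 < 3 < 4 < 5 and write every simplex with vertices in increasing order. Then dim K = 2 and the simplices of K are:

  0-simplices (6): [0], [1], [2], [3], [4], [5]
  1-simplices (15): [0,1], [0,2], [0,3], [0,4], [0,5], [1,2], [1,3], [1,4], [1,5], [2,3], [2,4], [2,5], [3,4], [3,5], [4,5]
  2-simplices (10): [0,1,2], [0,1,4], [0,2,3], [0,3,5], [0,4,5], [1,2,5], [1,3,4], [1,3,5], [2,3,4], [2,4,5]

Hence C_0 ≅ Z^6, C_1 ≅ Z^15, C_2 ≅ Z^10.

Boundary ∂_1: C_1 → C_0 is given by ∂[p,q] = [q] − [p].
This gives a 6×15 integer matrix of rank 5; reducing to Smith normal form yields diagonal entries (1,1,1,1,1).

The boundary map ∂_2: C_2 → C_1 maps a triangle to the signed sum of its edges. For instance
  ∂[0,2,3] = [2,3] − [0,3] + [0,2],
  ∂[2,4,5] = [4,5] − [2,5] + [2,4].
The 15×10 boundary matrix has rank 10 and Smith normal form diag(1,1,1,1,1,1,1,1,1,2).

Reading off H_k = ker ∂_k / im ∂_{k+1}:

  H_0: rank C_0 − rank ∂_1 = 6 − 5 = 1, and the invariant factors of ∂_1 are all 1, so H_0 = Z.
  H_1: rank ker ∂_1 − rank ∂_2 = (15 − 5) − 10 = 0, and ∂_2 has invariant factor 2 > 1, so H_1 = Z_2.
  H_2: rank ker ∂_2 − rank ∂_3 = (10 − 10) − 0 = 0, and there is no ∂_3, so H_2 = 0.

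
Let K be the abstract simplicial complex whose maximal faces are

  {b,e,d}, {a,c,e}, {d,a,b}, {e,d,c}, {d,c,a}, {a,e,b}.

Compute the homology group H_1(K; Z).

H_1 = 0.

K has 5 vertices, 9 edges, 6 triangles.
rank ∂_1 = 4, rank ∂_2 = 5 ⇒ b_1 = 9 − 4 − 5 = 0; all invariant factors of ∂_2 are 1 so no torsion. So H_1 = 0.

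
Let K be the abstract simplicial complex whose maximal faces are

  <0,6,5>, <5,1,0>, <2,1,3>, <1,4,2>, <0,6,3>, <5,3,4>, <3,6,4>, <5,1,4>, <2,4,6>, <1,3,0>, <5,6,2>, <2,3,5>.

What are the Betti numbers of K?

We work with the vertex ordering 0 < 1 < 2 < 3 < 4 < 5 < 6. The simplices of K, each written with vertices in increasing order, are:

  0-simplices (7): [0], [1], [2], [3], [4], [5], [6]
  1-simplices (18): [0,1], [0,3], [0,5], [0,6], [1,2], [1,3], [1,4], [1,5], [2,3], [2,4], [2,5], [2,6], [3,4], [3,5], [3,6], [4,5], [4,6], [5,6]
  2-simplices (12): [0,1,3], [0,1,5], [0,3,6], [0,5,6], [1,2,3], [1,2,4], [1,4,5], [2,3,5], [2,4,6], [2,5,6], [3,4,5], [3,4,6]

Hence C_0 ≅ Z^7, C_1 ≅ Z^18, C_2 ≅ Z^12.

Boundary ∂_1: C_1 → C_0 maps an edge to its endpoints' difference, ∂[p,q] = q − p. For instance
  ∂[2,5] = [5] − [2].
As a 7×18 matrix over Z this has rank 6, with invariant factors (1,1,1,1,1,1).

The boundary map ∂_2: C_2 → C_1 maps a triangle to the signed sum of its edges. For instance
  ∂[0,3,6] = [3,6] − [0,6] + [0,3],
  ∂[1,2,3] = [2,3] − [1,3] + [1,2].
The 18×12 boundary matrix has rank 12 and Smith normal form diag(1,1,1,1,1,1,1,1,1,1,1,2).

Now H_k = ker ∂_k / im ∂_{k+1}, so:

  H_0: rank C_0 − rank ∂_1 = 7 − 6 = 1, and the invariant factors of ∂_1 are all 1, so H_0 ≅ Z.
  H_1: rank ker ∂_1 − rank ∂_2 = (18 − 6) − 12 = 0, and ∂_2 has invariant factor 2 > 1, so H_1 ≅ Z/2.
  H_2: rank ker ∂_2 − rank ∂_3 = (12 − 12) − 0 = 0, and there is no ∂_3, so H_2 ≅ 0.

As a check, the Euler characteristic is 7 − 18 + 12 = 1, which agrees with 1 − 0 + 0 = 1.

Hence the Betti numbers are b_0 = 1, b_1 = 0, b_2 = 0.

b_0 = 1, b_1 = 0, b_2 = 0.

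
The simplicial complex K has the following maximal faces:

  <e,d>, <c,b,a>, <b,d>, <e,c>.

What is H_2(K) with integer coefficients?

Order the vertices as a < b < c < d < e. Listing each simplex with vertices in this order, K has dimension 2 with simplices:

  0-simplices (5): a, b, c, d, e
  1-simplices (6): ab, ac, bc, bd, ce, de
  2-simplices (1): abc

giving chain groups C_0 ≅ Z^5, C_1 ≅ Z^6, C_2 ≅ Z^1.

∂_1: C_1 → C_0 maps an edge to its endpoints' difference, ∂[p,q] = q − p. For instance
  ∂ce = e − c.
The resulting 5×6 matrix has rank 4, and its Smith normal form has invariant factors (1,1,1,1).

Boundary ∂_2: C_2 → C_1 acts by ∂[p,q,r] = [q,r] − [p,r] + [p,q]. For instance
  ∂abc = bc − ac + ab.
The 6×1 boundary matrix has rank 1 and Smith normal form diag(1).

From H_k ≅ ker(∂_k) / im(∂_{k+1}) we obtain:

  H_2: rank ker ∂_2 − rank ∂_3 = (1 − 1) − 0 = 0, and there is no ∂_3, so H_2 = 0.

H_2 = 0.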